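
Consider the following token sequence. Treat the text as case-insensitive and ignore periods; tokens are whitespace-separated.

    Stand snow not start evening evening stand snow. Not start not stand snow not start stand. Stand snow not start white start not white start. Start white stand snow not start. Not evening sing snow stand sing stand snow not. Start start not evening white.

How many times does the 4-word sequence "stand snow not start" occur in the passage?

6

Scanning the 42 overlapping 4-gram windows for "stand snow not start":
  position 1–4: stand snow not start
  position 7–10: stand snow not start
  position 12–15: stand snow not start
  position 17–20: stand snow not start
  position 28–31: stand snow not start
  position 38–41: stand snow not start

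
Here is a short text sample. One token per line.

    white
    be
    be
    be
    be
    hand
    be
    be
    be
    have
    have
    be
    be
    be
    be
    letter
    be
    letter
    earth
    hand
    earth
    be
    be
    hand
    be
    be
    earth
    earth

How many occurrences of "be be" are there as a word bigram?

10

Scanning the 27 overlapping bigram windows for "be be":
  position 2–3: be be
  position 3–4: be be
  position 4–5: be be
  position 7–8: be be
  position 8–9: be be
  position 12–13: be be
  position 13–14: be be
  position 14–15: be be
  position 22–23: be be
  position 25–26: be be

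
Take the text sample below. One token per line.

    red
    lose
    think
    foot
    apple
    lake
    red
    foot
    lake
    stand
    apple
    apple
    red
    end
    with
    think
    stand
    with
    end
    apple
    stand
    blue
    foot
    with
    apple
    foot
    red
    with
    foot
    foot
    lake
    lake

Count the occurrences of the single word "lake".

4

Scanning the 32 tokens for "lake":
  position 6: lake
  position 9: lake
  position 31: lake
  position 32: lake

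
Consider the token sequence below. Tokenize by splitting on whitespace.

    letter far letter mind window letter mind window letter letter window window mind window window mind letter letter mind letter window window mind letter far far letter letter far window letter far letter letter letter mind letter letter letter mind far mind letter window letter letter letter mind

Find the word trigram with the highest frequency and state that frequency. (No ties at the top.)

Trigram frequencies (highest first):
  letter letter mind: 4
  window window mind: 3
  letter letter letter: 3
  letter far letter: 2
  letter mind window: 2
  mind window letter: 2
  … (23 more, each ≤ 2)

"letter letter mind", 4 times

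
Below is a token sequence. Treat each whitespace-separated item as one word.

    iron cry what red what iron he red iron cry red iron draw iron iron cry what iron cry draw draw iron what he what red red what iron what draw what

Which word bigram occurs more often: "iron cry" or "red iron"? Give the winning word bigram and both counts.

"iron cry" (4 vs 2)

"iron cry": 4 occurrences
"red iron": 2 occurrences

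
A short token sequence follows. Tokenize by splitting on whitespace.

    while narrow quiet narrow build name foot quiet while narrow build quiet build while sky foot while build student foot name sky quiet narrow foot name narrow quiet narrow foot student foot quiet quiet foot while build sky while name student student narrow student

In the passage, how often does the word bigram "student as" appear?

0

Scanning the 43 overlapping bigram windows for "student as":
  (none found)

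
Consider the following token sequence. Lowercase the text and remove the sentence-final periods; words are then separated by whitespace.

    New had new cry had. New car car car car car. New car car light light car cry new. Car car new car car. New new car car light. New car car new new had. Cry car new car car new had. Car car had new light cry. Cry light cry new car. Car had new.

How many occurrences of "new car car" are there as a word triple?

8

Scanning the 54 overlapping trigram windows for "new car car":
  position 6–8: new car car
  position 12–14: new car car
  position 19–21: new car car
  position 22–24: new car car
  position 26–28: new car car
  position 30–32: new car car
  position 38–40: new car car
  position 52–54: new car car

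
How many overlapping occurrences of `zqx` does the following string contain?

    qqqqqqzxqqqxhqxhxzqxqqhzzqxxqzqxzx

3

Sliding a length-3 window over the 34 characters (32 positions):
  position 18–20: zqx
  position 25–27: zqx
  position 30–32: zqx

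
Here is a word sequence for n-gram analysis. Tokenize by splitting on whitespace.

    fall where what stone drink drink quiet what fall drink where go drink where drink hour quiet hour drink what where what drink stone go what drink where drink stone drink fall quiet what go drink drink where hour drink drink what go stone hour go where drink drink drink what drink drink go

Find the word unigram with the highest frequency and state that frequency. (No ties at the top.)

"drink", 19 times

Unigram frequencies (highest first):
  drink: 19
  what: 8
  where: 7
  go: 6
  stone: 4
  hour: 4
  … (2 more, each ≤ 3)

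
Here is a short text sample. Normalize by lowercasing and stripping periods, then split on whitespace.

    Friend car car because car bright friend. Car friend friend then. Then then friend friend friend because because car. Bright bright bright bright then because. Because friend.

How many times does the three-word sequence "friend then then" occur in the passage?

Scanning the 25 overlapping trigram windows for "friend then then":
  position 10–12: friend then then

1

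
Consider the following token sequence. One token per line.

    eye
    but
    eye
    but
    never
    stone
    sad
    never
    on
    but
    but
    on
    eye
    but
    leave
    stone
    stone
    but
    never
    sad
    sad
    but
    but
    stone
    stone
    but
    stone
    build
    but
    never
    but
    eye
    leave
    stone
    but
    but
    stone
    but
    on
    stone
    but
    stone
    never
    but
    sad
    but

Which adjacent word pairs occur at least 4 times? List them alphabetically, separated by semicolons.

but stone; stone but

Bigram counts meeting the condition (at least 4 times):
  but stone: 4
  stone but: 5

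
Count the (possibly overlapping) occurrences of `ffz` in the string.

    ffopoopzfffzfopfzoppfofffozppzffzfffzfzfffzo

Sliding a length-3 window over the 44 characters (42 positions):
  position 10–12: ffz
  position 31–33: ffz
  position 35–37: ffz
  position 41–43: ffz

4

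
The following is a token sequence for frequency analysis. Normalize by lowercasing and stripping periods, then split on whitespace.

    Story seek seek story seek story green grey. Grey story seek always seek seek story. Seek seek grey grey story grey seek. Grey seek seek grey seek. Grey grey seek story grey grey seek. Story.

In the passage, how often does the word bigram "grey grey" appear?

4

Scanning the 34 overlapping bigram windows for "grey grey":
  position 8–9: grey grey
  position 18–19: grey grey
  position 28–29: grey grey
  position 32–33: grey grey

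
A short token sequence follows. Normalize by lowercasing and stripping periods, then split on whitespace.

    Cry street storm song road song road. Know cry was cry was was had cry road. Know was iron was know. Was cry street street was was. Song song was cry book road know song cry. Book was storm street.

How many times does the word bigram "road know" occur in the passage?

Scanning the 39 overlapping bigram windows for "road know":
  position 7–8: road know
  position 16–17: road know
  position 33–34: road know

3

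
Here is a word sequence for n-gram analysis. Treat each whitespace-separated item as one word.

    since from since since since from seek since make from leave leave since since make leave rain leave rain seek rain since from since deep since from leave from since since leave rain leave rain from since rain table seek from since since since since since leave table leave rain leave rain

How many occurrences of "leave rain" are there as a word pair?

Scanning the 51 overlapping bigram windows for "leave rain":
  position 16–17: leave rain
  position 18–19: leave rain
  position 32–33: leave rain
  position 34–35: leave rain
  position 49–50: leave rain
  position 51–52: leave rain

6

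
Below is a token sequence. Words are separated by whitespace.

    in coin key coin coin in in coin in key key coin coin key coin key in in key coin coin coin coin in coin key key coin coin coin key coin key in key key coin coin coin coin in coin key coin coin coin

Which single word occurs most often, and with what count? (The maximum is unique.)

"coin", 24 times

Unigram frequencies (highest first):
  coin: 24
  key: 13
  in: 9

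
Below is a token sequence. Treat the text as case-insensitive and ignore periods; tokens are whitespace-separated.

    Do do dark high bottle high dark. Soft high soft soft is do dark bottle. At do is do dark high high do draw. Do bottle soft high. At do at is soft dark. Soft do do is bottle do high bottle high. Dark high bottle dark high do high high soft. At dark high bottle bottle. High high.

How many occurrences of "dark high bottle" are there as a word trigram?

Scanning the 57 overlapping trigram windows for "dark high bottle":
  position 3–5: dark high bottle
  position 44–46: dark high bottle
  position 54–56: dark high bottle

3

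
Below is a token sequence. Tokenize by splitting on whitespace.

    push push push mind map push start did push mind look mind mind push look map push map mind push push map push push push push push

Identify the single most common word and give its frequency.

"push", 14 times

Unigram frequencies (highest first):
  push: 14
  mind: 5
  map: 4
  look: 2
  start: 1
  did: 1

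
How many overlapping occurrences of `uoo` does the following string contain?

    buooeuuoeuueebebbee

1

Sliding a length-3 window over the 19 characters (17 positions):
  position 2–4: uoo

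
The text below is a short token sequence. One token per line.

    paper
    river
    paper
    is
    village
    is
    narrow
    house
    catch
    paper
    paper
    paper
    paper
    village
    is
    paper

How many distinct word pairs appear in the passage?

12

16 tokens → 15 bigram windows in total.
Repeated bigrams (each contributes count−1 duplicates):
  paper paper: 3
  village is: 2
3 duplicate windows → 15 − 3 = 12 distinct.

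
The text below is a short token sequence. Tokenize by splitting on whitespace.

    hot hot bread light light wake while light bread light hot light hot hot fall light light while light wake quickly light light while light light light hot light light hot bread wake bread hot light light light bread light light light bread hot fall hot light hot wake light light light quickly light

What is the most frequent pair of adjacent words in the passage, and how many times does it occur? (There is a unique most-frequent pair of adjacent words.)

"light light", 12 times

Bigram frequencies (highest first):
  light light: 12
  light hot: 5
  hot light: 4
  bread light: 3
  while light: 3
  light bread: 3
  … (16 more, each ≤ 2)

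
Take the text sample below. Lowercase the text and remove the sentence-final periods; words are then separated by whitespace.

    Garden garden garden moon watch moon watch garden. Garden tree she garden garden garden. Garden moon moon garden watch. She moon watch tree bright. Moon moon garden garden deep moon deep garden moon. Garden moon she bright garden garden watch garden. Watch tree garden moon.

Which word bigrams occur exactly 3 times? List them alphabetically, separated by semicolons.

garden watch; moon garden; moon watch

Bigram counts meeting the condition (exactly 3 times):
  garden watch: 3
  moon garden: 3
  moon watch: 3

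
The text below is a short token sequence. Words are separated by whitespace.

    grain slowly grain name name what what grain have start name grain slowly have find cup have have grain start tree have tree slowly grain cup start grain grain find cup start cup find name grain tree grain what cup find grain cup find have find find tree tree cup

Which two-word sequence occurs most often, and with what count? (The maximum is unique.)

"cup find", 3 times

Bigram frequencies (highest first):
  cup find: 3
  grain slowly: 2
  slowly grain: 2
  name grain: 2
  have find: 2
  find cup: 2
  … (34 more, each ≤ 2)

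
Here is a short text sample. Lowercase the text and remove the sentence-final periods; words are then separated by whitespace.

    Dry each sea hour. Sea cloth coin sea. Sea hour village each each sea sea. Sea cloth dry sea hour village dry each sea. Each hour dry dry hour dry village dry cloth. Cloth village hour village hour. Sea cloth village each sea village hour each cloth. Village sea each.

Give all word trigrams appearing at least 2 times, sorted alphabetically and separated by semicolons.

dry each sea; hour sea cloth; sea hour village

Trigram counts meeting the condition (at least 2 times):
  dry each sea: 2
  hour sea cloth: 2
  sea hour village: 2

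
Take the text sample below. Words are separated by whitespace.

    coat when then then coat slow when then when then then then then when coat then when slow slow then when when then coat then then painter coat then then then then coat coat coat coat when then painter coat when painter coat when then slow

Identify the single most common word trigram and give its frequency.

"then then then", 4 times

Trigram frequencies (highest first):
  then then then: 4
  coat when then: 3
  when then then: 2
  then then coat: 2
  coat then then: 2
  then painter coat: 2
  … (27 more, each ≤ 2)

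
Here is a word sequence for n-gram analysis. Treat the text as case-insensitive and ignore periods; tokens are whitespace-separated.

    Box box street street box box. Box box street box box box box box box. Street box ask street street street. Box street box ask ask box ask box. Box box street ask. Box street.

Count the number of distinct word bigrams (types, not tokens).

9

35 tokens → 34 bigram windows in total.
Repeated bigrams (each contributes count−1 duplicates):
  box box: 11
  box street: 6
  street box: 5
  ask box: 3
  box ask: 3
  street street: 3
25 duplicate windows → 34 − 25 = 9 distinct.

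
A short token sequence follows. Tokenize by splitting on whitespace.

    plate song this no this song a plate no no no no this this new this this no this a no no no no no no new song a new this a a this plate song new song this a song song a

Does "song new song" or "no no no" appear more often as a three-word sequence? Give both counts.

"no no no" (6 vs 1)

"song new song": 1 occurrence
"no no no": 6 occurrences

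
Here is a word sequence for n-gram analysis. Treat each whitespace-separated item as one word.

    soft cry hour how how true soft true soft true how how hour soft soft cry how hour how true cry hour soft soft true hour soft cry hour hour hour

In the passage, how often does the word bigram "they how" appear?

0

Scanning the 30 overlapping bigram windows for "they how":
  (none found)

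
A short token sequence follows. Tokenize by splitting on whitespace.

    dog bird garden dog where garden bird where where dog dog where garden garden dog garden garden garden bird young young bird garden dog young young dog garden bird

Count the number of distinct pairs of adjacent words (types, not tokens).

29 tokens → 28 bigram windows in total.
Repeated bigrams (each contributes count−1 duplicates):
  garden bird: 3
  garden dog: 3
  garden garden: 3
  bird garden: 2
  dog garden: 2
  dog where: 2
  where garden: 2
  young young: 2
11 duplicate windows → 28 − 11 = 17 distinct.

17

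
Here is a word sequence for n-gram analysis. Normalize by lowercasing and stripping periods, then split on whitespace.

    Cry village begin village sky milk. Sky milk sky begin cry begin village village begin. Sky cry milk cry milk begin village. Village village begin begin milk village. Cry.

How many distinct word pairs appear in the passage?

29 tokens → 28 bigram windows in total.
Repeated bigrams (each contributes count−1 duplicates):
  begin village: 3
  village begin: 3
  village village: 3
  cry milk: 2
  milk sky: 2
  sky milk: 2
9 duplicate windows → 28 − 9 = 19 distinct.

19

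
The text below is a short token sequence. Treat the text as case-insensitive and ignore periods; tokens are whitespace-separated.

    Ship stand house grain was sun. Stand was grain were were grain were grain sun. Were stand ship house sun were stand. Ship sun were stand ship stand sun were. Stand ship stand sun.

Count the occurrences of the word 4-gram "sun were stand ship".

4

Scanning the 31 overlapping 4-gram windows for "sun were stand ship":
  position 15–18: sun were stand ship
  position 20–23: sun were stand ship
  position 24–27: sun were stand ship
  position 29–32: sun were stand ship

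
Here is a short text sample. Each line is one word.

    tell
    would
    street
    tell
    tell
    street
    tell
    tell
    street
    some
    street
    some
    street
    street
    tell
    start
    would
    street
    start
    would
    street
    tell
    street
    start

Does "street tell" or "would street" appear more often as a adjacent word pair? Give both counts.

"street tell" (4 vs 3)

"street tell": 4 occurrences
"would street": 3 occurrences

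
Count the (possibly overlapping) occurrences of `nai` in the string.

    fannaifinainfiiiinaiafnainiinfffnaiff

Sliding a length-3 window over the 37 characters (35 positions):
  position 4–6: nai
  position 9–11: nai
  position 18–20: nai
  position 23–25: nai
  position 33–35: nai

5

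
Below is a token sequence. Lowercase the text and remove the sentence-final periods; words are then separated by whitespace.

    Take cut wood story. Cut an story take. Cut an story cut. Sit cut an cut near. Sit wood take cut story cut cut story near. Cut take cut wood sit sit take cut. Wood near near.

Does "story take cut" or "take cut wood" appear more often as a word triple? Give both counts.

"take cut wood" (3 vs 1)

"story take cut": 1 occurrence
"take cut wood": 3 occurrences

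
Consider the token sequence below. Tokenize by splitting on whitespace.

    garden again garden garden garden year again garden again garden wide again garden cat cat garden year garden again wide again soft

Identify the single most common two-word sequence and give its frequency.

Bigram frequencies (highest first):
  again garden: 4
  garden again: 3
  garden garden: 2
  garden year: 2
  wide again: 2
  year again: 1
  … (7 more, each ≤ 1)

"again garden", 4 times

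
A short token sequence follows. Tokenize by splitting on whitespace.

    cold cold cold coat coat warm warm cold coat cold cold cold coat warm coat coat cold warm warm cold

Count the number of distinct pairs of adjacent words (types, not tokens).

9

20 tokens → 19 bigram windows in total.
Repeated bigrams (each contributes count−1 duplicates):
  cold cold: 4
  cold coat: 3
  coat coat: 2
  coat cold: 2
  coat warm: 2
  warm cold: 2
  warm warm: 2
10 duplicate windows → 19 − 10 = 9 distinct.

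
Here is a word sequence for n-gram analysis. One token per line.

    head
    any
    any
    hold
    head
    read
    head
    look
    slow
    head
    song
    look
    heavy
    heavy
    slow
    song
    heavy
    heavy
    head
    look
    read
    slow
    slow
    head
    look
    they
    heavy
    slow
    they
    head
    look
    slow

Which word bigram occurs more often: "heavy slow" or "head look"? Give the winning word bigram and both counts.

"heavy slow": 2 occurrences
"head look": 4 occurrences

"head look" (4 vs 2)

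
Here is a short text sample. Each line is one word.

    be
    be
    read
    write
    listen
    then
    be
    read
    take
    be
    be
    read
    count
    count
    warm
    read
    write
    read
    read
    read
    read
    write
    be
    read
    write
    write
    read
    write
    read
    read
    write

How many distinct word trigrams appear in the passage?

23

31 tokens → 29 trigram windows in total.
Repeated trigrams (each contributes count−1 duplicates):
  be be read: 2
  be read write: 2
  read read read: 2
  read read write: 2
  read write read: 2
  write read read: 2
6 duplicate windows → 29 − 6 = 23 distinct.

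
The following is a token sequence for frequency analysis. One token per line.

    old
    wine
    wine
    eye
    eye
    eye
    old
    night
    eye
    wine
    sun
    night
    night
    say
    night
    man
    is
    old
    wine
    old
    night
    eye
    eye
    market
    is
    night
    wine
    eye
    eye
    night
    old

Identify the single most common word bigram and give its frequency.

Bigram frequencies (highest first):
  eye eye: 4
  old wine: 2
  wine eye: 2
  old night: 2
  night eye: 2
  wine wine: 1
  … (17 more, each ≤ 1)

"eye eye", 4 times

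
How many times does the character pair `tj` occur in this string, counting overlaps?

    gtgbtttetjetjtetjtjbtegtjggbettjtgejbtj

7

Sliding a length-2 window over the 39 characters (38 positions):
  position 9–10: tj
  position 12–13: tj
  position 16–17: tj
  position 18–19: tj
  position 24–25: tj
  position 31–32: tj
  position 38–39: tj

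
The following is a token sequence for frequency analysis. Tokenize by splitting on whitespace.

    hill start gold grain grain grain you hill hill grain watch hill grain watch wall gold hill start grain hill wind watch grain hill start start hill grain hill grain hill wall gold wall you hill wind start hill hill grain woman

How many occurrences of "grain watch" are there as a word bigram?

Scanning the 41 overlapping bigram windows for "grain watch":
  position 10–11: grain watch
  position 13–14: grain watch

2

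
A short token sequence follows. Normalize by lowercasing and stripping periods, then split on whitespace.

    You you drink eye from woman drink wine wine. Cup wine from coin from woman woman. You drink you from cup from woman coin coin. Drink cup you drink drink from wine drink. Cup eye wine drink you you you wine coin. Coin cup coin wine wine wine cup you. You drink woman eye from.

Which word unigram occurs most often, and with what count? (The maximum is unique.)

Unigram frequencies (highest first):
  you: 10
  drink: 9
  wine: 9
  from: 7
  cup: 6
  coin: 6
  … (2 more, each ≤ 5)

"you", 10 times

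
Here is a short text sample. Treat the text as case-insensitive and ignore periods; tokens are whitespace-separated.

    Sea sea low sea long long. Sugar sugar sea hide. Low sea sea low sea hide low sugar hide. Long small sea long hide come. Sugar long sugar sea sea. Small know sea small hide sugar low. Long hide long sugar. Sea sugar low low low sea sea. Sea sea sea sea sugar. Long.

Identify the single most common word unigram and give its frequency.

"sea", 18 times

Unigram frequencies (highest first):
  sea: 18
  sugar: 9
  low: 8
  long: 8
  hide: 6
  small: 3
  … (2 more, each ≤ 1)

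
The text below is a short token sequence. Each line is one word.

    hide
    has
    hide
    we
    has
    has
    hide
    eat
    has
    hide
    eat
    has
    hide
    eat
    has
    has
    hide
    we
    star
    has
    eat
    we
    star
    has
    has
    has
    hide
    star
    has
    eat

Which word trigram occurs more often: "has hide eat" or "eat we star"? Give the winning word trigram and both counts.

"has hide eat" (3 vs 1)

"has hide eat": 3 occurrences
"eat we star": 1 occurrence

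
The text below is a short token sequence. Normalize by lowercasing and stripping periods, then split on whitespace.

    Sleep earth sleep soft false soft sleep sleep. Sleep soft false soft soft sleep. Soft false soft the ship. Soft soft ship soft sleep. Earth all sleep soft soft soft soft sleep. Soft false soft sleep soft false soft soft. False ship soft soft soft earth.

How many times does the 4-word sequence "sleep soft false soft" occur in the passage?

Scanning the 43 overlapping 4-gram windows for "sleep soft false soft":
  position 3–6: sleep soft false soft
  position 9–12: sleep soft false soft
  position 14–17: sleep soft false soft
  position 32–35: sleep soft false soft
  position 36–39: sleep soft false soft

5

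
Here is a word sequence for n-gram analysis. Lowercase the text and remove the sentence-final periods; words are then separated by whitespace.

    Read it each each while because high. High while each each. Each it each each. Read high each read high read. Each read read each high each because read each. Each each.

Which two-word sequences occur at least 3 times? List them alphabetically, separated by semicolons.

Bigram counts meeting the condition (at least 3 times):
  each each: 6
  each read: 3
  read each: 3

each each; each read; read each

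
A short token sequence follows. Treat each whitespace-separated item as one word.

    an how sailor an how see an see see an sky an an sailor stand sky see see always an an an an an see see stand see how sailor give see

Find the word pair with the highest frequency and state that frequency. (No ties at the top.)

Bigram frequencies (highest first):
  an an: 5
  see see: 3
  an how: 2
  how sailor: 2
  see an: 2
  an see: 2
  … (15 more, each ≤ 1)

"an an", 5 times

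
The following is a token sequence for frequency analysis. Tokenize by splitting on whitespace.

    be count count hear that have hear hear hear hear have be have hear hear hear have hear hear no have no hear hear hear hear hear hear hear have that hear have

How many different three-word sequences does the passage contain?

33 tokens → 31 trigram windows in total.
Repeated trigrams (each contributes count−1 duplicates):
  hear hear hear: 8
  have hear hear: 3
  hear hear have: 3
11 duplicate windows → 31 − 11 = 20 distinct.

20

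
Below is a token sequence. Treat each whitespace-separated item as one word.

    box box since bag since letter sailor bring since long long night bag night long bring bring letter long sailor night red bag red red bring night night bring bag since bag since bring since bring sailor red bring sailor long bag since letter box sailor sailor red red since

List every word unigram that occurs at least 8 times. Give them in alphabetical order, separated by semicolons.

Unigram counts meeting the condition (at least 8 times):
  bring: 8
  since: 8

bring; since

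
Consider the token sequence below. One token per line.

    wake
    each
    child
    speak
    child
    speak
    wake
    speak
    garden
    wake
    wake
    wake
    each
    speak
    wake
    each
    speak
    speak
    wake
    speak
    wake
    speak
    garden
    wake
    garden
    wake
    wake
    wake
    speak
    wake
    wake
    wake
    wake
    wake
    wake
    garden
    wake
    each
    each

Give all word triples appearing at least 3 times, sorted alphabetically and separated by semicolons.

Trigram counts meeting the condition (at least 3 times):
  speak wake speak: 3
  wake wake wake: 6

speak wake speak; wake wake wake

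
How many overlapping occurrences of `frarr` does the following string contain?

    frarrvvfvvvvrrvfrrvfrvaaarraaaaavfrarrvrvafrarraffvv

Sliding a length-5 window over the 52 characters (48 positions):
  position 1–5: frarr
  position 34–38: frarr
  position 43–47: frarr

3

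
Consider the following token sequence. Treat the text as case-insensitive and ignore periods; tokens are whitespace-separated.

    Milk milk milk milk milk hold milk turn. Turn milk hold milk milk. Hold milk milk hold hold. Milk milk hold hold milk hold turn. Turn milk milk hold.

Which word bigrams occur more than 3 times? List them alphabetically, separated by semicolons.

Bigram counts meeting the condition (more than 3 times):
  hold milk: 5
  milk hold: 7
  milk milk: 8

hold milk; milk hold; milk milk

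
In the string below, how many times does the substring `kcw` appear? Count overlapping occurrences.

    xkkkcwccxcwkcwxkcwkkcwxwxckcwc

Sliding a length-3 window over the 30 characters (28 positions):
  position 4–6: kcw
  position 12–14: kcw
  position 16–18: kcw
  position 20–22: kcw
  position 27–29: kcw

5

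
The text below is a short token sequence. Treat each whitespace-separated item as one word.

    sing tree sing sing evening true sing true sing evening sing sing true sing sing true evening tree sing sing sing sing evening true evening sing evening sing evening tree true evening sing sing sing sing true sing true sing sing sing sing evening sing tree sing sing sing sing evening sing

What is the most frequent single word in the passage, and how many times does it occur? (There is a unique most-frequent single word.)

Unigram frequencies (highest first):
  sing: 30
  evening: 10
  true: 8
  tree: 4

"sing", 30 times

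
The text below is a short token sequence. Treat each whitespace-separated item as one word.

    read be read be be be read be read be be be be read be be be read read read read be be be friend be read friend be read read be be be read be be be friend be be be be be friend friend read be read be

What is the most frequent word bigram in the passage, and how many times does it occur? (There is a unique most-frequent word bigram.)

Bigram frequencies (highest first):
  be be: 17
  read be: 10
  be read: 9
  read read: 4
  be friend: 3
  friend be: 3
  … (3 more, each ≤ 1)

"be be", 17 times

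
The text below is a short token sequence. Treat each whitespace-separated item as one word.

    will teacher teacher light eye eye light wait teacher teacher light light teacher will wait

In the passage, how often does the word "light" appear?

Scanning the 15 tokens for "light":
  position 4: light
  position 7: light
  position 11: light
  position 12: light

4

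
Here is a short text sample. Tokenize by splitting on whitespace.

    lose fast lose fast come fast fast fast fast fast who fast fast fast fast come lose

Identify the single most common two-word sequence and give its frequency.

"fast fast", 7 times

Bigram frequencies (highest first):
  fast fast: 7
  lose fast: 2
  fast come: 2
  fast lose: 1
  come fast: 1
  fast who: 1
  … (2 more, each ≤ 1)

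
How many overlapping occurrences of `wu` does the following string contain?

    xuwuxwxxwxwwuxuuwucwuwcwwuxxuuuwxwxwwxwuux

Sliding a length-2 window over the 42 characters (41 positions):
  position 3–4: wu
  position 12–13: wu
  position 17–18: wu
  position 20–21: wu
  position 25–26: wu
  position 39–40: wu

6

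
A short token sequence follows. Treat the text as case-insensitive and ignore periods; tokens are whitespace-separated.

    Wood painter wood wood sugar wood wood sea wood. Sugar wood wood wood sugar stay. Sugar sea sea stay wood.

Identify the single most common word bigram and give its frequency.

"wood wood", 4 times

Bigram frequencies (highest first):
  wood wood: 4
  wood sugar: 3
  sugar wood: 2
  wood painter: 1
  painter wood: 1
  wood sea: 1
  … (7 more, each ≤ 1)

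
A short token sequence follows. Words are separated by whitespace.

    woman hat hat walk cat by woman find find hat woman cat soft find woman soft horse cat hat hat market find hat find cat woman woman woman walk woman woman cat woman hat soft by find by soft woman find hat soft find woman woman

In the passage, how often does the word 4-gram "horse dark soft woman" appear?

0

Scanning the 43 overlapping 4-gram windows for "horse dark soft woman":
  (none found)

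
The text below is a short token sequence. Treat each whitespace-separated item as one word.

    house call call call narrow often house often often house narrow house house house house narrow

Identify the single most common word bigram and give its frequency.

Bigram frequencies (highest first):
  house house: 3
  call call: 2
  often house: 2
  house narrow: 2
  house call: 1
  call narrow: 1
  … (4 more, each ≤ 1)

"house house", 3 times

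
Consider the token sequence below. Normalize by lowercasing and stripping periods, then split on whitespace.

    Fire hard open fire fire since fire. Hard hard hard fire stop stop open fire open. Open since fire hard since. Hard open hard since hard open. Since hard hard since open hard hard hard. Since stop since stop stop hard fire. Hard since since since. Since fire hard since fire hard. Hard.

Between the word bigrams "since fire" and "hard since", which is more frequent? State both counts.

"hard since" (6 vs 4)

"since fire": 4 occurrences
"hard since": 6 occurrences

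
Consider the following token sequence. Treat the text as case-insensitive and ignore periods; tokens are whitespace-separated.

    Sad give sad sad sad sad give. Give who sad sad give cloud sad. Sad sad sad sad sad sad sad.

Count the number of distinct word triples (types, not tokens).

11

21 tokens → 19 trigram windows in total.
Repeated trigrams (each contributes count−1 duplicates):
  sad sad sad: 8
  sad sad give: 2
8 duplicate windows → 19 − 8 = 11 distinct.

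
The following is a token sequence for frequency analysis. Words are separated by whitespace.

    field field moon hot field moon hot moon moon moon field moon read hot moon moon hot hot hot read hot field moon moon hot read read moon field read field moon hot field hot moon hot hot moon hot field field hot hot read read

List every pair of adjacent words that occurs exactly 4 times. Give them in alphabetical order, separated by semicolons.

hot field; hot hot; hot moon; moon moon

Bigram counts meeting the condition (exactly 4 times):
  hot field: 4
  hot hot: 4
  hot moon: 4
  moon moon: 4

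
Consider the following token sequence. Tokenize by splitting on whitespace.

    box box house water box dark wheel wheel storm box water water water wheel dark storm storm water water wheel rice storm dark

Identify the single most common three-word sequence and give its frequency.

Trigram frequencies (highest first):
  water water wheel: 2
  box box house: 1
  box house water: 1
  house water box: 1
  water box dark: 1
  box dark wheel: 1
  … (14 more, each ≤ 1)

"water water wheel", 2 times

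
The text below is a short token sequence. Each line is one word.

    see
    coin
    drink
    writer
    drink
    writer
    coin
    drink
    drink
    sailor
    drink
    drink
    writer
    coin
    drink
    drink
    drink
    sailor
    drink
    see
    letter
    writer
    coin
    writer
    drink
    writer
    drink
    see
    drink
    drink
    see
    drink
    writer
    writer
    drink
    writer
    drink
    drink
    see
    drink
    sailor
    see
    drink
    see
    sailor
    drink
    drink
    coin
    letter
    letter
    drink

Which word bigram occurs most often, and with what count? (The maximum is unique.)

Bigram frequencies (highest first):
  drink drink: 7
  drink writer: 6
  writer drink: 5
  drink see: 5
  see drink: 4
  coin drink: 3
  … (14 more, each ≤ 3)

"drink drink", 7 times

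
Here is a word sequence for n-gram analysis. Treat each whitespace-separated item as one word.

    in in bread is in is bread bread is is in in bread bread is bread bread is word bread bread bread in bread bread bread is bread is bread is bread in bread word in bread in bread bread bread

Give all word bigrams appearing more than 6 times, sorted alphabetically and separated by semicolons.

Bigram counts meeting the condition (more than 6 times):
  bread bread: 9
  bread is: 7

bread bread; bread is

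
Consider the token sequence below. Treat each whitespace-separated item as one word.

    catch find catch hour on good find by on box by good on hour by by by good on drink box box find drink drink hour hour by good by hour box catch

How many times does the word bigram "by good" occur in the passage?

Scanning the 32 overlapping bigram windows for "by good":
  position 11–12: by good
  position 17–18: by good
  position 28–29: by good

3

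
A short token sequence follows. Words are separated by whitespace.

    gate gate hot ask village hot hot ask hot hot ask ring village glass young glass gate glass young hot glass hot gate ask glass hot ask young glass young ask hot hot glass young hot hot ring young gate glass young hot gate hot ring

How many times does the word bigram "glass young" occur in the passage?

Scanning the 45 overlapping bigram windows for "glass young":
  position 14–15: glass young
  position 18–19: glass young
  position 29–30: glass young
  position 34–35: glass young
  position 41–42: glass young

5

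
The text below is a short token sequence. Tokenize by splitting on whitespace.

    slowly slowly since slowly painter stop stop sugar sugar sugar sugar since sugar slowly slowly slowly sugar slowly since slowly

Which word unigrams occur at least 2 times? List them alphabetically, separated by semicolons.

Unigram counts meeting the condition (at least 2 times):
  since: 3
  slowly: 8
  stop: 2
  sugar: 6

since; slowly; stop; sugar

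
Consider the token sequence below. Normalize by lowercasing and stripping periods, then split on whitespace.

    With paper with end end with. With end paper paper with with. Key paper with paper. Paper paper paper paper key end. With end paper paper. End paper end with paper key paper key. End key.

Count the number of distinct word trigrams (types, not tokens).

29

36 tokens → 34 trigram windows in total.
Repeated trigrams (each contributes count−1 duplicates):
  paper paper paper: 3
  end paper paper: 2
  paper key end: 2
  with end paper: 2
5 duplicate windows → 34 − 5 = 29 distinct.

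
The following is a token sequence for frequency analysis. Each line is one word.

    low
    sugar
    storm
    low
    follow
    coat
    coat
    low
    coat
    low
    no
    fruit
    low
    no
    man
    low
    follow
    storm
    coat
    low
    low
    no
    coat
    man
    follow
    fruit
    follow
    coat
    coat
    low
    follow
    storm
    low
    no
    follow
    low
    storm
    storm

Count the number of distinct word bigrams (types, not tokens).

25

38 tokens → 37 bigram windows in total.
Repeated bigrams (each contributes count−1 duplicates):
  coat low: 4
  low no: 4
  low follow: 3
  coat coat: 2
  follow coat: 2
  follow storm: 2
  storm low: 2
12 duplicate windows → 37 − 12 = 25 distinct.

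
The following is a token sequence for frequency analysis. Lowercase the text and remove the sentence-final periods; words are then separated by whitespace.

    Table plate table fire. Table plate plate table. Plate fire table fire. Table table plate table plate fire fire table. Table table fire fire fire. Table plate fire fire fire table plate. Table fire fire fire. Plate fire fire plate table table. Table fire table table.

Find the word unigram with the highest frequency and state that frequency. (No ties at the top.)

"table", 19 times

Unigram frequencies (highest first):
  table: 19
  fire: 17
  plate: 10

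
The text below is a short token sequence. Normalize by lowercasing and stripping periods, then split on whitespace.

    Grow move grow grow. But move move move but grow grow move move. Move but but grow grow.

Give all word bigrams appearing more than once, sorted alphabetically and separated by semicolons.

but grow; grow grow; grow move; move but; move move

Bigram counts meeting the condition (more than once):
  but grow: 2
  grow grow: 3
  grow move: 2
  move but: 2
  move move: 4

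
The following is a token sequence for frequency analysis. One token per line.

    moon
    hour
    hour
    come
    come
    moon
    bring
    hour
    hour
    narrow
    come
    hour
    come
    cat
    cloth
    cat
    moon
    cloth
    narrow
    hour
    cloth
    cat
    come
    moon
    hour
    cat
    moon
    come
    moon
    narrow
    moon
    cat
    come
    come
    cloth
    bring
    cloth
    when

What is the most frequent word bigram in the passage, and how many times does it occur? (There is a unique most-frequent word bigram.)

"come moon", 3 times

Bigram frequencies (highest first):
  come moon: 3
  moon hour: 2
  hour hour: 2
  hour come: 2
  come come: 2
  cloth cat: 2
  … (22 more, each ≤ 2)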